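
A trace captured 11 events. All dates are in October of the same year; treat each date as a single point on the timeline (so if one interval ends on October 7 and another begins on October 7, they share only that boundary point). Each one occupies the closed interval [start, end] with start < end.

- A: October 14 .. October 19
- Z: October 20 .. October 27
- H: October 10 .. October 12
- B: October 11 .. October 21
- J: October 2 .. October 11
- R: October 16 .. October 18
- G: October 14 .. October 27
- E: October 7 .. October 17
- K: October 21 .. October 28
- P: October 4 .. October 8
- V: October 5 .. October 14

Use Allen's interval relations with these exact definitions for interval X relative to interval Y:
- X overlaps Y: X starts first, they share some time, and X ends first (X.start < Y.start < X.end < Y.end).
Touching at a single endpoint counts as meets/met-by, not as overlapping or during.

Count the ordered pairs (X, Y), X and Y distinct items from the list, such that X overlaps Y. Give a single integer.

16

Checking all 110 ordered pairs for relation 'overlaps'; matching pairs in alphabetical order:
(B, G): B overlaps G ✓
(B, Z): B overlaps Z ✓
(E, A): E overlaps A ✓
(E, B): E overlaps B ✓
(E, G): E overlaps G ✓
(E, R): E overlaps R ✓
(G, K): G overlaps K ✓
(H, B): H overlaps B ✓
(J, E): J overlaps E ✓
(J, H): J overlaps H ✓
(J, V): J overlaps V ✓
(P, E): P overlaps E ✓
(P, V): P overlaps V ✓
(V, B): V overlaps B ✓
(V, E): V overlaps E ✓
(Z, K): Z overlaps K ✓
Count: 16.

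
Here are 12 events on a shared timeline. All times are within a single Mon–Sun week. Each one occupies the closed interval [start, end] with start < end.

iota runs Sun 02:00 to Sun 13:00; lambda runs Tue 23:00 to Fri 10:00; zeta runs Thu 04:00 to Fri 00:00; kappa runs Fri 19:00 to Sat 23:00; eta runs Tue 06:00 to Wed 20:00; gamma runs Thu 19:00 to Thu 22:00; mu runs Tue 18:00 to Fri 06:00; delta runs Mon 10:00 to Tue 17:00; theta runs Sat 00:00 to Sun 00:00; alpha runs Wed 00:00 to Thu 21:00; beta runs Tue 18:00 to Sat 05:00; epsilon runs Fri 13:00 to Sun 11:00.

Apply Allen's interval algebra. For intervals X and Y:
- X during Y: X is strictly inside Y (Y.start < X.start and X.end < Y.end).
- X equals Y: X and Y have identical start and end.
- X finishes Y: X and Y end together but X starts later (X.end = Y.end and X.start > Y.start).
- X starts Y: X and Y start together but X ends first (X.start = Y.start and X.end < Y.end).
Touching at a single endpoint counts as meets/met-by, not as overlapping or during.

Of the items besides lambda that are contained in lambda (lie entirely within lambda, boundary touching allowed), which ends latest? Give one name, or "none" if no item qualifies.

Target lambda = [Tue 23:00, Fri 10:00].
alpha [Wed 00:00, Thu 21:00] → during → candidate.
beta [Tue 18:00, Sat 05:00] → contains → excluded.
delta [Mon 10:00, Tue 17:00] → before → excluded.
epsilon [Fri 13:00, Sun 11:00] → after → excluded.
eta [Tue 06:00, Wed 20:00] → overlaps → excluded.
gamma [Thu 19:00, Thu 22:00] → during → candidate.
iota [Sun 02:00, Sun 13:00] → after → excluded.
kappa [Fri 19:00, Sat 23:00] → after → excluded.
mu [Tue 18:00, Fri 06:00] → overlaps → excluded.
theta [Sat 00:00, Sun 00:00] → after → excluded.
zeta [Thu 04:00, Fri 00:00] → during → candidate.
Among candidates, latest end is Fri 00:00 → zeta.

zeta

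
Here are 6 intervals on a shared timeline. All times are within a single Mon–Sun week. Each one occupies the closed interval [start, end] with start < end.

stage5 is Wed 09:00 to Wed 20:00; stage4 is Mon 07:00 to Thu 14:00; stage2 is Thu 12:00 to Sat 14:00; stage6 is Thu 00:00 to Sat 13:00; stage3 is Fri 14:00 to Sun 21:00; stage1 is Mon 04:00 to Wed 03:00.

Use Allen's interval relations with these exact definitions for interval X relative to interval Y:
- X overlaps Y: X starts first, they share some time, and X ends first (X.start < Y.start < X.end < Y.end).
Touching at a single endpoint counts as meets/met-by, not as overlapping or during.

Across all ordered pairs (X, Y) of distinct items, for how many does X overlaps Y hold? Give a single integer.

Checking all 30 ordered pairs for relation 'overlaps'; matching pairs in alphabetical order:
(stage1, stage4): stage1 overlaps stage4 ✓
(stage2, stage3): stage2 overlaps stage3 ✓
(stage4, stage2): stage4 overlaps stage2 ✓
(stage4, stage6): stage4 overlaps stage6 ✓
(stage6, stage2): stage6 overlaps stage2 ✓
(stage6, stage3): stage6 overlaps stage3 ✓
Count: 6.

6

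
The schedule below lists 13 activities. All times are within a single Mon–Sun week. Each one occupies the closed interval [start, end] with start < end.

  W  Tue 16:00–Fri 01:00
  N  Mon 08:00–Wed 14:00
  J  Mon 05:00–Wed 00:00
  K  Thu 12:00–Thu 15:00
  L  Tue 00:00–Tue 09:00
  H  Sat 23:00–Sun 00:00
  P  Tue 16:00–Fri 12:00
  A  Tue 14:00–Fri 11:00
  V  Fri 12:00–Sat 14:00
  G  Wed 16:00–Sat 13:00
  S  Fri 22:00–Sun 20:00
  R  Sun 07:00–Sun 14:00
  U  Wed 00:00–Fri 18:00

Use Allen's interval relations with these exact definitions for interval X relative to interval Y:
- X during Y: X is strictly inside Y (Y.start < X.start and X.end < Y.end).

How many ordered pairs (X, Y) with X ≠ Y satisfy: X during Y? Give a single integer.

10

Checking all 156 ordered pairs for relation 'during'; matching pairs in alphabetical order:
(H, S): H during S ✓
(K, A): K during A ✓
(K, G): K during G ✓
(K, P): K during P ✓
(K, U): K during U ✓
(K, W): K during W ✓
(L, J): L during J ✓
(L, N): L during N ✓
(R, S): R during S ✓
(W, A): W during A ✓
Count: 10.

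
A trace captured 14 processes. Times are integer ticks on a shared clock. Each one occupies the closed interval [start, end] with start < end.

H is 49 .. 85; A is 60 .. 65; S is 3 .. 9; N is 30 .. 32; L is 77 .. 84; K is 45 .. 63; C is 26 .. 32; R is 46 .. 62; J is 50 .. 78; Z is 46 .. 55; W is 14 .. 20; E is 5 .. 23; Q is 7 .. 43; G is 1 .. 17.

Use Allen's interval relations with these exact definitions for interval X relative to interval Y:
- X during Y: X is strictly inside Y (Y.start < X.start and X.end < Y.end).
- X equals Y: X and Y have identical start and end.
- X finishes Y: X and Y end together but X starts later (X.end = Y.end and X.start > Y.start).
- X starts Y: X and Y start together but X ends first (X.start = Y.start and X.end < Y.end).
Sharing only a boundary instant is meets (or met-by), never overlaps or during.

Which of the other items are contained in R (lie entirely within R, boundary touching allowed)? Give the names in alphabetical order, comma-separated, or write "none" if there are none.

Z

Target R = [46, 62].
A [60, 65] → overlapped-by → no.
C [26, 32] → before → no.
E [5, 23] → before → no.
G [1, 17] → before → no.
H [49, 85] → overlapped-by → no.
J [50, 78] → overlapped-by → no.
K [45, 63] → contains → no.
L [77, 84] → after → no.
N [30, 32] → before → no.
Q [7, 43] → before → no.
S [3, 9] → before → no.
W [14, 20] → before → no.
Z [46, 55] → starts → yes.
Result: Z.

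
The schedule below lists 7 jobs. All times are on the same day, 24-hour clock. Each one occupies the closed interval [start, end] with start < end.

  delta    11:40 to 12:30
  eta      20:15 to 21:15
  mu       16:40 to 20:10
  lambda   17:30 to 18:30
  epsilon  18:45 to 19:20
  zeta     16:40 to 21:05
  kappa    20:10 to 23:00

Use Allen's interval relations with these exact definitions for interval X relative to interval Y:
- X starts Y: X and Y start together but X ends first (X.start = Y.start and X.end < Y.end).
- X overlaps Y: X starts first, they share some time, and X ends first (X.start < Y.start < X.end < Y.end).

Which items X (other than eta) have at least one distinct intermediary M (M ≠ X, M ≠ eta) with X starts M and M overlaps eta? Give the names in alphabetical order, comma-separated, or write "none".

Target eta = [20:15, 21:15].
Intermediaries M with M overlaps eta: zeta.
Via zeta — items with X starts zeta: mu.
Union: mu.

mu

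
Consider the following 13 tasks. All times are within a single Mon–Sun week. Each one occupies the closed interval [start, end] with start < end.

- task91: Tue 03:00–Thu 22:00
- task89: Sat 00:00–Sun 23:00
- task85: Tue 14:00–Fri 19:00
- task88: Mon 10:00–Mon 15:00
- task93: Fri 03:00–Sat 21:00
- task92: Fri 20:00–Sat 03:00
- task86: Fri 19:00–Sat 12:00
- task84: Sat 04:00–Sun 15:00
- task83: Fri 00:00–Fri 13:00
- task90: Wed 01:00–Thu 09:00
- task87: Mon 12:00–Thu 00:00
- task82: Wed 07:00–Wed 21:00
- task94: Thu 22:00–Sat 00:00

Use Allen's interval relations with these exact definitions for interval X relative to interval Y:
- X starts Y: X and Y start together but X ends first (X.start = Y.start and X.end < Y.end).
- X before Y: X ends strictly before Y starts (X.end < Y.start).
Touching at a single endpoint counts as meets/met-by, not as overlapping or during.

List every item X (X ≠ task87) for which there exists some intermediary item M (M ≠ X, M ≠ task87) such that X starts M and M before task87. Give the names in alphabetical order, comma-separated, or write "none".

none

Target task87 = [Mon 12:00, Thu 00:00].
Intermediaries M with M before task87: none.
Union: none.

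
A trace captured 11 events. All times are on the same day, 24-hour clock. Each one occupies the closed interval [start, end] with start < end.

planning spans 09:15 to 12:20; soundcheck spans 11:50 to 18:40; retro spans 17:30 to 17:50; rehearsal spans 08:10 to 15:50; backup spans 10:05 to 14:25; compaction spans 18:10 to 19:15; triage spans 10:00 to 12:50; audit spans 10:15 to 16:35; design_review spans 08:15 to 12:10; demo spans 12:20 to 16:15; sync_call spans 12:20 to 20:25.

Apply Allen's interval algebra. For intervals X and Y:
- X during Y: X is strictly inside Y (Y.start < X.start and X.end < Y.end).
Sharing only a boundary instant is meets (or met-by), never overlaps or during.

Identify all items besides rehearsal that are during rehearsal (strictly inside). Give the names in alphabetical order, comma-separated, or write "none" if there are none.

Target rehearsal = [08:10, 15:50].
audit [10:15, 16:35] → overlapped-by → no.
backup [10:05, 14:25] → during → yes.
compaction [18:10, 19:15] → after → no.
demo [12:20, 16:15] → overlapped-by → no.
design_review [08:15, 12:10] → during → yes.
planning [09:15, 12:20] → during → yes.
retro [17:30, 17:50] → after → no.
soundcheck [11:50, 18:40] → overlapped-by → no.
sync_call [12:20, 20:25] → overlapped-by → no.
triage [10:00, 12:50] → during → yes.
Result: backup, design_review, planning, triage.

backup, design_review, planning, triage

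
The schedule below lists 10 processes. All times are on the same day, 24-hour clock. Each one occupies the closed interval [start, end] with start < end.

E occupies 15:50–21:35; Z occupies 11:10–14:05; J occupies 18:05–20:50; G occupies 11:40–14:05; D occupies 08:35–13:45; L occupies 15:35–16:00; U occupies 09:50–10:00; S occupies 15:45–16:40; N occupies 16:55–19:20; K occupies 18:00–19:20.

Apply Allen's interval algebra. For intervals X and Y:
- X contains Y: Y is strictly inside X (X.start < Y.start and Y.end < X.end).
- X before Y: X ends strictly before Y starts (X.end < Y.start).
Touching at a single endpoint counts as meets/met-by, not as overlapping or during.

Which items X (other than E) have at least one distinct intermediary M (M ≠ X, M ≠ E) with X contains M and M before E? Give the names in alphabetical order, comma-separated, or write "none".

Target E = [15:50, 21:35].
Intermediaries M with M before E: D, G, U, Z.
Via D — items with X contains D: none.
Via G — items with X contains G: none.
Via U — items with X contains U: D.
Via Z — items with X contains Z: none.
Union: D.

D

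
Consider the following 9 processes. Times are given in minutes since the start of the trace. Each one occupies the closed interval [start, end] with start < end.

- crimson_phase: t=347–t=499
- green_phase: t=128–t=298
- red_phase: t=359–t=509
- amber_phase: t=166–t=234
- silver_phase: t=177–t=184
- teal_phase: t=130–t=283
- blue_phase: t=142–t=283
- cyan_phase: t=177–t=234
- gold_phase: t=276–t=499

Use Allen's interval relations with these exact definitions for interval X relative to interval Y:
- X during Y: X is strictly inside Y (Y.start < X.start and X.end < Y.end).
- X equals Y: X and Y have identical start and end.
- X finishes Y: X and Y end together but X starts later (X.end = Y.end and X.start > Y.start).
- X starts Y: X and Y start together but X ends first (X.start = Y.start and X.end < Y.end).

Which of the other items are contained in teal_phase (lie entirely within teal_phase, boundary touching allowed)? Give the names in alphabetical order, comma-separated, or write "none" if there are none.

Target teal_phase = [t=130, t=283].
amber_phase [t=166, t=234] → during → yes.
blue_phase [t=142, t=283] → finishes → yes.
crimson_phase [t=347, t=499] → after → no.
cyan_phase [t=177, t=234] → during → yes.
gold_phase [t=276, t=499] → overlapped-by → no.
green_phase [t=128, t=298] → contains → no.
red_phase [t=359, t=509] → after → no.
silver_phase [t=177, t=184] → during → yes.
Result: amber_phase, blue_phase, cyan_phase, silver_phase.

amber_phase, blue_phase, cyan_phase, silver_phase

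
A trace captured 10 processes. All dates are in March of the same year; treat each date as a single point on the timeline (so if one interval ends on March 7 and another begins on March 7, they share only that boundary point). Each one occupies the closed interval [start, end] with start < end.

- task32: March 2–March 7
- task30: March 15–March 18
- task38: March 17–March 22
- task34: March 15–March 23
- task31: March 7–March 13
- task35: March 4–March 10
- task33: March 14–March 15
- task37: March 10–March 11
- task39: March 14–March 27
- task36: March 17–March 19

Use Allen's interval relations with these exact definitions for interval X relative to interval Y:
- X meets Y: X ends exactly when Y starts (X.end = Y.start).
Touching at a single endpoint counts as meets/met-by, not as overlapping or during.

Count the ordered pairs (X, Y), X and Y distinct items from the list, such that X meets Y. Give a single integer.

Checking all 90 ordered pairs for relation 'meets'; matching pairs in alphabetical order:
(task32, task31): task32 meets task31 ✓
(task33, task30): task33 meets task30 ✓
(task33, task34): task33 meets task34 ✓
(task35, task37): task35 meets task37 ✓
Count: 4.

4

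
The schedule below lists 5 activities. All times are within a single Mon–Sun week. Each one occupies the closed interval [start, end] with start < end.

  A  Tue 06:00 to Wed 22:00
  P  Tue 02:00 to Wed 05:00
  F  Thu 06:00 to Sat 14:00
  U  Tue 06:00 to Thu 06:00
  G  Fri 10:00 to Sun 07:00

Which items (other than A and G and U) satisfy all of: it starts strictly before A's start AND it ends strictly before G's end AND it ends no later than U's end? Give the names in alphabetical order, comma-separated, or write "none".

Conditions: its start is strictly before A's start (X.start < Tue 06:00) AND its end is strictly before G's end (X.end < Sun 07:00) AND its end is no later than U's end (X.end <= Thu 06:00).
F: start Thu 06:00 < Tue 06:00? ✗; end Sat 14:00 < Sun 07:00? ✓; end Sat 14:00 <= Thu 06:00? ✗ → no.
P: start Tue 02:00 < Tue 06:00? ✓; end Wed 05:00 < Sun 07:00? ✓; end Wed 05:00 <= Thu 06:00? ✓ → yes.
Result: P.

P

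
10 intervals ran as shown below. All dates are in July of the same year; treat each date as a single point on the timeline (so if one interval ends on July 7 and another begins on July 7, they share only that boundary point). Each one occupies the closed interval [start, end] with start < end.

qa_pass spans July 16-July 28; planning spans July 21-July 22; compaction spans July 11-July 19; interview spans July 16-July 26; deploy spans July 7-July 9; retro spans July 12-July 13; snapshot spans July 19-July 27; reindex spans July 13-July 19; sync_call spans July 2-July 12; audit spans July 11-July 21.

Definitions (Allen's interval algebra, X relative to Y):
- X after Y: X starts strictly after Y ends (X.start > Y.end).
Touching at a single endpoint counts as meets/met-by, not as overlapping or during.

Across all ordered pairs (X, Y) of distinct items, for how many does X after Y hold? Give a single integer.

19

Checking all 90 ordered pairs for relation 'after'; matching pairs in alphabetical order:
(audit, deploy): audit after deploy ✓
(compaction, deploy): compaction after deploy ✓
(interview, deploy): interview after deploy ✓
(interview, retro): interview after retro ✓
(interview, sync_call): interview after sync_call ✓
(planning, compaction): planning after compaction ✓
(planning, deploy): planning after deploy ✓
(planning, reindex): planning after reindex ✓
(planning, retro): planning after retro ✓
(planning, sync_call): planning after sync_call ✓
(qa_pass, deploy): qa_pass after deploy ✓
(qa_pass, retro): qa_pass after retro ✓
(qa_pass, sync_call): qa_pass after sync_call ✓
(reindex, deploy): reindex after deploy ✓
(reindex, sync_call): reindex after sync_call ✓
(retro, deploy): retro after deploy ✓
(snapshot, deploy): snapshot after deploy ✓
(snapshot, retro): snapshot after retro ✓
(snapshot, sync_call): snapshot after sync_call ✓
Count: 19.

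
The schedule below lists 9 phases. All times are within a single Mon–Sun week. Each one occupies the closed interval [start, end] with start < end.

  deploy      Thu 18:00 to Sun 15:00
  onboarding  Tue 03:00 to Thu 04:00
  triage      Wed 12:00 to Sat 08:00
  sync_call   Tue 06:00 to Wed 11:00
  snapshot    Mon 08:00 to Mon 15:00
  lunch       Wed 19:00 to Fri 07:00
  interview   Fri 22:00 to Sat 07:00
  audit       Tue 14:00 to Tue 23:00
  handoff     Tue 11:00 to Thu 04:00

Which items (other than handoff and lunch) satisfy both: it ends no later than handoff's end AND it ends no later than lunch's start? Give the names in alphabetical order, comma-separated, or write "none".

audit, snapshot, sync_call

Conditions: its end is no later than handoff's end (X.end <= Thu 04:00) AND its end is no later than lunch's start (X.end <= Wed 19:00).
audit: end Tue 23:00 <= Thu 04:00? ✓; end Tue 23:00 <= Wed 19:00? ✓ → yes.
deploy: end Sun 15:00 <= Thu 04:00? ✗; end Sun 15:00 <= Wed 19:00? ✗ → no.
interview: end Sat 07:00 <= Thu 04:00? ✗; end Sat 07:00 <= Wed 19:00? ✗ → no.
onboarding: end Thu 04:00 <= Thu 04:00? ✓; end Thu 04:00 <= Wed 19:00? ✗ → no.
snapshot: end Mon 15:00 <= Thu 04:00? ✓; end Mon 15:00 <= Wed 19:00? ✓ → yes.
sync_call: end Wed 11:00 <= Thu 04:00? ✓; end Wed 11:00 <= Wed 19:00? ✓ → yes.
triage: end Sat 08:00 <= Thu 04:00? ✗; end Sat 08:00 <= Wed 19:00? ✗ → no.
Result: audit, snapshot, sync_call.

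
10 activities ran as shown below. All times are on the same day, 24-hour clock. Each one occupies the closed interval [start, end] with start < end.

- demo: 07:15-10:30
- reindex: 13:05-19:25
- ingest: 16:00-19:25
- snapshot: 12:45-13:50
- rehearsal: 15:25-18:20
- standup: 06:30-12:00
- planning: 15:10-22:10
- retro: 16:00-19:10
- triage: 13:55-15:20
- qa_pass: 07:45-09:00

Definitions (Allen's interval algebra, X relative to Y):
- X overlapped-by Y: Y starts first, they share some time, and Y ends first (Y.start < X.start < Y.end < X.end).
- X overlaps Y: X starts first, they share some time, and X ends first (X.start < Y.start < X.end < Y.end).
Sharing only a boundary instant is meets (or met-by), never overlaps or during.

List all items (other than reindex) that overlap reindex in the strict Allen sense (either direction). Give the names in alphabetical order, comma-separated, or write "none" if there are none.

planning, snapshot

Target reindex = [13:05, 19:25].
demo [07:15, 10:30] → before → no.
ingest [16:00, 19:25] → finishes → no.
planning [15:10, 22:10] → overlapped-by → yes.
qa_pass [07:45, 09:00] → before → no.
rehearsal [15:25, 18:20] → during → no.
retro [16:00, 19:10] → during → no.
snapshot [12:45, 13:50] → overlaps → yes.
standup [06:30, 12:00] → before → no.
triage [13:55, 15:20] → during → no.
Result: planning, snapshot.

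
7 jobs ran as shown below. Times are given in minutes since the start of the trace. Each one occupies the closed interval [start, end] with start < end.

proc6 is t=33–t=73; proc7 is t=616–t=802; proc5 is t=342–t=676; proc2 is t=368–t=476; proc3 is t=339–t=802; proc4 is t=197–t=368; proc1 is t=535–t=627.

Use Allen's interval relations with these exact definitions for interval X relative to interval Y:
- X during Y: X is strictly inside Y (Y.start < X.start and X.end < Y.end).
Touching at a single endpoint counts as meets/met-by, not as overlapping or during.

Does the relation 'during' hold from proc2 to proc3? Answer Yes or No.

proc2 = [t=368, t=476], proc3 = [t=339, t=802].
Actual relation of proc2 to proc3: during.
Asked whether 'during' holds → Yes.

Yes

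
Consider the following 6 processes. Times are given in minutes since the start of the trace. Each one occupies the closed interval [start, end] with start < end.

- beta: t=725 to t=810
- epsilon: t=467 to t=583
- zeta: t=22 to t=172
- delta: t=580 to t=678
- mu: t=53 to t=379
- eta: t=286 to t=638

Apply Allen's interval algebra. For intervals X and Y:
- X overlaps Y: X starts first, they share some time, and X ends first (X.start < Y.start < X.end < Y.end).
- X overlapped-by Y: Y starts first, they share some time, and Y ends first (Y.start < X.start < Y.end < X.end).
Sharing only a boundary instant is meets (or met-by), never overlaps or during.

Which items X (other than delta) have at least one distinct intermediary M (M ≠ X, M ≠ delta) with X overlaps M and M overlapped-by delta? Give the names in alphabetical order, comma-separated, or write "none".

Target delta = [t=580, t=678].
Intermediaries M with M overlapped-by delta: none.
Union: none.

none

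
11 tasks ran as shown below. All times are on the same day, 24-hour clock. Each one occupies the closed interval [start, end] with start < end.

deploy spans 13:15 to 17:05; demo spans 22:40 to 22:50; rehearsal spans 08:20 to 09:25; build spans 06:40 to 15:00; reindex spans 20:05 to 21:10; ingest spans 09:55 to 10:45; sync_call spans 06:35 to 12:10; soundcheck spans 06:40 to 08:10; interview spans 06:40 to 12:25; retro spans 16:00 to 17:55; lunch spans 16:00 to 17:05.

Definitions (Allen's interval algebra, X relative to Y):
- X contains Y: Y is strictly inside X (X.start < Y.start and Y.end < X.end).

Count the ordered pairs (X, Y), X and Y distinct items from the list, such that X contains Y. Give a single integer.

7

Checking all 110 ordered pairs for relation 'contains'; matching pairs in alphabetical order:
(build, ingest): build contains ingest ✓
(build, rehearsal): build contains rehearsal ✓
(interview, ingest): interview contains ingest ✓
(interview, rehearsal): interview contains rehearsal ✓
(sync_call, ingest): sync_call contains ingest ✓
(sync_call, rehearsal): sync_call contains rehearsal ✓
(sync_call, soundcheck): sync_call contains soundcheck ✓
Count: 7.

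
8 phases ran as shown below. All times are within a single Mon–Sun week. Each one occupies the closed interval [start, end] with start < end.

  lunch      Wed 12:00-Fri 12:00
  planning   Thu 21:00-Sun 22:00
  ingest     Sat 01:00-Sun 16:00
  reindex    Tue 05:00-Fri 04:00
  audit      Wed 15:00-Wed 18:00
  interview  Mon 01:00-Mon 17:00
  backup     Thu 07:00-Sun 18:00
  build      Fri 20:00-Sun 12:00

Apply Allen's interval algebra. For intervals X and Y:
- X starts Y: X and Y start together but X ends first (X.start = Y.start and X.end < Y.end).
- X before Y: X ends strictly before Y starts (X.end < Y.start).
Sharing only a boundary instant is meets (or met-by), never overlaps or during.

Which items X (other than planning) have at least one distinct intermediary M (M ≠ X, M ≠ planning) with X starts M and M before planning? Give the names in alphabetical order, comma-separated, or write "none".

none

Target planning = [Thu 21:00, Sun 22:00].
Intermediaries M with M before planning: audit, interview.
Via audit — items with X starts audit: none.
Via interview — items with X starts interview: none.
Union: none.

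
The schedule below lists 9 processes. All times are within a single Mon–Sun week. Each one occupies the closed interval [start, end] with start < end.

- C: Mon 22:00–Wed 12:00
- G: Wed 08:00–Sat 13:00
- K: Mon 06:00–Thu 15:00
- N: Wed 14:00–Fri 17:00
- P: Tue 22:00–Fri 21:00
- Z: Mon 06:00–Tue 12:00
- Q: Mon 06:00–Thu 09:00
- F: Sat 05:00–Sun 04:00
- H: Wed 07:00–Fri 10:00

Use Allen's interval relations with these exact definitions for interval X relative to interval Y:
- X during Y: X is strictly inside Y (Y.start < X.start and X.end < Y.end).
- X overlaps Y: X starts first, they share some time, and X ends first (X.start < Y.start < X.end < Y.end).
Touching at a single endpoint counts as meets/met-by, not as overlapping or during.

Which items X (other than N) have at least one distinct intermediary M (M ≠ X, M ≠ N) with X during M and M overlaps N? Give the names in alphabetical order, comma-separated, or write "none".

C

Target N = [Wed 14:00, Fri 17:00].
Intermediaries M with M overlaps N: H, K, Q.
Via H — items with X during H: none.
Via K — items with X during K: C.
Via Q — items with X during Q: C.
Union: C.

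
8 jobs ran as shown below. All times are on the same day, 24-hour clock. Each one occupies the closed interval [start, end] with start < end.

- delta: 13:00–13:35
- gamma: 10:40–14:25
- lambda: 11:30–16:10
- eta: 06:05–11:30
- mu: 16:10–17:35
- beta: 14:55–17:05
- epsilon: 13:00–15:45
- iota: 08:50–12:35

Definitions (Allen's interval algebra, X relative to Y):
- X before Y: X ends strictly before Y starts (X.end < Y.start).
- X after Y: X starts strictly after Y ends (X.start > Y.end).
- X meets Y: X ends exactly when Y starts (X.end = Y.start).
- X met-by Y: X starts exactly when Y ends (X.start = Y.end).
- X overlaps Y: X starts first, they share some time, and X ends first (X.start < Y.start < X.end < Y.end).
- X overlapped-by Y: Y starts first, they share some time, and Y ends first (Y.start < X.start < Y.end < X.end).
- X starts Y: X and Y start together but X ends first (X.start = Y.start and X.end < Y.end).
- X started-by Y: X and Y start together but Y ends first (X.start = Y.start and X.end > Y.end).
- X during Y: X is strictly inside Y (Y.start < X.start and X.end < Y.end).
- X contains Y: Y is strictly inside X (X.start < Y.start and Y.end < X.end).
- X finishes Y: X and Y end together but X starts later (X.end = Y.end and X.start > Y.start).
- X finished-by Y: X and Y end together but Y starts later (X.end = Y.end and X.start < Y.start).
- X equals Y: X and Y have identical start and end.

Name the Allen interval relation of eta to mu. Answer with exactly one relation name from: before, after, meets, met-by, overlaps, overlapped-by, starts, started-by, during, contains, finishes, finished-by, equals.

before

eta = [06:05, 11:30]; mu = [16:10, 17:35].
Compare endpoints: eta.start < mu.start, eta.start < mu.end, eta.end < mu.start, eta.end < mu.end.
That pattern is 'before'.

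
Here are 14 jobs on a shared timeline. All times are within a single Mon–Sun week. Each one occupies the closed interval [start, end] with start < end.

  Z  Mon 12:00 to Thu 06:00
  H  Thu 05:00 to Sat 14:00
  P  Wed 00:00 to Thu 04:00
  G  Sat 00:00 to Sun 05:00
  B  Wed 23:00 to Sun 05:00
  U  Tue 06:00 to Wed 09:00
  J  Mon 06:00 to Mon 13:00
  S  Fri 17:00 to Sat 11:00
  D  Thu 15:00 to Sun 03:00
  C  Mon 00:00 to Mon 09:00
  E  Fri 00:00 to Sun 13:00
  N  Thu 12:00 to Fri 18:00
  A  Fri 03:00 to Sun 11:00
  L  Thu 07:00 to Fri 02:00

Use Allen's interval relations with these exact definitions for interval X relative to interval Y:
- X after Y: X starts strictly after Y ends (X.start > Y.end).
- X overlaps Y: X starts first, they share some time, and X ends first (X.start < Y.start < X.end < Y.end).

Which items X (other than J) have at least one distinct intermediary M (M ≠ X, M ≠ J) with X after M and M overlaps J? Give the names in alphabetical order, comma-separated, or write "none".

Target J = [Mon 06:00, Mon 13:00].
Intermediaries M with M overlaps J: C.
Via C — items with X after C: A, B, D, E, G, H, L, N, P, S, U, Z.
Union: A, B, D, E, G, H, L, N, P, S, U, Z.

A, B, D, E, G, H, L, N, P, S, U, Z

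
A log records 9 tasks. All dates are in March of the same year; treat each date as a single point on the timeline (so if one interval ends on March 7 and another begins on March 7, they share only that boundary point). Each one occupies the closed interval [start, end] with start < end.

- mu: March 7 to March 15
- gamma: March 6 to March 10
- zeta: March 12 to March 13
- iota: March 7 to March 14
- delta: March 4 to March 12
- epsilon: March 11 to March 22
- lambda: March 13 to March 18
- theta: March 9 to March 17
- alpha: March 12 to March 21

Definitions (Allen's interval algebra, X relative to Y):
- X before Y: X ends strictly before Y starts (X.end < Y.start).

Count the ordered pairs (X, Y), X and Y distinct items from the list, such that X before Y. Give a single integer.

Checking all 72 ordered pairs for relation 'before'; matching pairs in alphabetical order:
(delta, lambda): delta before lambda ✓
(gamma, alpha): gamma before alpha ✓
(gamma, epsilon): gamma before epsilon ✓
(gamma, lambda): gamma before lambda ✓
(gamma, zeta): gamma before zeta ✓
Count: 5.

5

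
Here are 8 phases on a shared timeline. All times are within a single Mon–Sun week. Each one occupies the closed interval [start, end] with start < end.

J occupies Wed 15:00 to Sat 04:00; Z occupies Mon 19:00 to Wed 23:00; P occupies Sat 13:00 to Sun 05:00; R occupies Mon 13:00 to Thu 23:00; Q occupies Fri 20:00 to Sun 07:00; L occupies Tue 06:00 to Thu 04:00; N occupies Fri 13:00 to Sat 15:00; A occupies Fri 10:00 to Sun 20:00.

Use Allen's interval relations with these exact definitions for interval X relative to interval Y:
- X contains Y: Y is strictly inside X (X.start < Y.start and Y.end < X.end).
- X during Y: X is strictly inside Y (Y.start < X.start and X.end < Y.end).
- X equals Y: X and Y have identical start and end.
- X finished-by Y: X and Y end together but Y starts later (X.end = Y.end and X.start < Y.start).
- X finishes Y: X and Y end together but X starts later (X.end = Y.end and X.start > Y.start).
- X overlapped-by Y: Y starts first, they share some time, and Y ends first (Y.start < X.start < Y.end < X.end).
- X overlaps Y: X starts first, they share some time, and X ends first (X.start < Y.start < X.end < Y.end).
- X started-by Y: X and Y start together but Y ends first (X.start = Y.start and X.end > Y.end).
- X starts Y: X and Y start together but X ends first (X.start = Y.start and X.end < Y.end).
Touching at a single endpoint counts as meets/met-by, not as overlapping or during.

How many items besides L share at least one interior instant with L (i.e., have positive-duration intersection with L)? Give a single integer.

Target L = [Tue 06:00, Thu 04:00].
A [Fri 10:00, Sun 20:00] → after → no.
J [Wed 15:00, Sat 04:00] → overlapped-by → counts.
N [Fri 13:00, Sat 15:00] → after → no.
P [Sat 13:00, Sun 05:00] → after → no.
Q [Fri 20:00, Sun 07:00] → after → no.
R [Mon 13:00, Thu 23:00] → contains → counts.
Z [Mon 19:00, Wed 23:00] → overlaps → counts.
Total: 3.

3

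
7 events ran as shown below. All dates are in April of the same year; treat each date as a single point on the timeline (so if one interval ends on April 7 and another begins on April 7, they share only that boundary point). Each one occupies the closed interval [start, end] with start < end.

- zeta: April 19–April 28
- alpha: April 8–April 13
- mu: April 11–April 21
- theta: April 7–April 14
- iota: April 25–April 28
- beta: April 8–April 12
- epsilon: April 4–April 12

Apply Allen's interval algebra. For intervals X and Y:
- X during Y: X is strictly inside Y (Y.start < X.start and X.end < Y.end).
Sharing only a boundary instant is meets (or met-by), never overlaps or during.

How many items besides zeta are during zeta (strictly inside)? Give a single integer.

0

Target zeta = [April 19, April 28].
alpha [April 8, April 13] → before → no.
beta [April 8, April 12] → before → no.
epsilon [April 4, April 12] → before → no.
iota [April 25, April 28] → finishes → no.
mu [April 11, April 21] → overlaps → no.
theta [April 7, April 14] → before → no.
Total: 0.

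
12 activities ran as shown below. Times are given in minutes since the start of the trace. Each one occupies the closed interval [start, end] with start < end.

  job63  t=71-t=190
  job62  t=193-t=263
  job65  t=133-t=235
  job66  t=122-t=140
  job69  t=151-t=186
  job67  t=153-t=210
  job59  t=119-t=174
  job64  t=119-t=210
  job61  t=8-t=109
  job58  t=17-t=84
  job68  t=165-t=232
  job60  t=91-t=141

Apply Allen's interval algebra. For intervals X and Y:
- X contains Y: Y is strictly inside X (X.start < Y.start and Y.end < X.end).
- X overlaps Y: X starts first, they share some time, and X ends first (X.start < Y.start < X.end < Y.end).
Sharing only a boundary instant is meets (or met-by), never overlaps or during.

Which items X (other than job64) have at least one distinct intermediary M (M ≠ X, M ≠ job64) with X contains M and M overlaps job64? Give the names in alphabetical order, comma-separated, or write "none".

Target job64 = [t=119, t=210].
Intermediaries M with M overlaps job64: job60, job63.
Via job60 — items with X contains job60: job63.
Via job63 — items with X contains job63: none.
Union: job63.

job63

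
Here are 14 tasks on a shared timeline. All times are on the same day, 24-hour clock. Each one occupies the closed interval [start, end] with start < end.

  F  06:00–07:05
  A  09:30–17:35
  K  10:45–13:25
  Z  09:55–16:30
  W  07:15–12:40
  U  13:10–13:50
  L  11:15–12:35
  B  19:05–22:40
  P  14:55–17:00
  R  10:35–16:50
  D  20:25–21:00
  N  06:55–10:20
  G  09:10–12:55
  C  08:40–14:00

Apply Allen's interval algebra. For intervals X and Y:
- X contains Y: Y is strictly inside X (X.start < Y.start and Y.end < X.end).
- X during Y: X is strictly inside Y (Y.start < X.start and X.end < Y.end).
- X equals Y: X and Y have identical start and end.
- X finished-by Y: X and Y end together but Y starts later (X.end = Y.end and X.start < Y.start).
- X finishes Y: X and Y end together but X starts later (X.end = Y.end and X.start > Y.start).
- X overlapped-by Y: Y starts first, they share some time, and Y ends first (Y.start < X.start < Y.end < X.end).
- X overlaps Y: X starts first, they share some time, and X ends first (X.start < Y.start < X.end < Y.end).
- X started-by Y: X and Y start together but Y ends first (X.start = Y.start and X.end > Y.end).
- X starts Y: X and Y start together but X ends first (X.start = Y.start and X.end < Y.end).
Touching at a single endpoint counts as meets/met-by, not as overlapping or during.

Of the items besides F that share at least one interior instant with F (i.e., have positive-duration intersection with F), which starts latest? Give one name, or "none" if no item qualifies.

Target F = [06:00, 07:05].
A [09:30, 17:35] → after → excluded.
B [19:05, 22:40] → after → excluded.
C [08:40, 14:00] → after → excluded.
D [20:25, 21:00] → after → excluded.
G [09:10, 12:55] → after → excluded.
K [10:45, 13:25] → after → excluded.
L [11:15, 12:35] → after → excluded.
N [06:55, 10:20] → overlapped-by → candidate.
P [14:55, 17:00] → after → excluded.
R [10:35, 16:50] → after → excluded.
U [13:10, 13:50] → after → excluded.
W [07:15, 12:40] → after → excluded.
Z [09:55, 16:30] → after → excluded.
Among candidates, latest start is 06:55 → N.

N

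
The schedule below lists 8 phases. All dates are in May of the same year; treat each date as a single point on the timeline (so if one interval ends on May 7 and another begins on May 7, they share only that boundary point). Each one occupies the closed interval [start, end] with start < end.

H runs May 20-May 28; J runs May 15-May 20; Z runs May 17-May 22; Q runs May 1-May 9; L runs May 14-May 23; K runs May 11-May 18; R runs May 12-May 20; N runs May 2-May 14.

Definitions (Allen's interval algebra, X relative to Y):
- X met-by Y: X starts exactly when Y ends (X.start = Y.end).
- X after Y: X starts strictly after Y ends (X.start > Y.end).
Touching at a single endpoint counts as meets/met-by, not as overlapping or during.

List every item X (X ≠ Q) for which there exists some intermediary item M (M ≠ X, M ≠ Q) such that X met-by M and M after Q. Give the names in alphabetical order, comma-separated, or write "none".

Target Q = [May 1, May 9].
Intermediaries M with M after Q: H, J, K, L, R, Z.
Via H — items with X met-by H: none.
Via J — items with X met-by J: H.
Via K — items with X met-by K: none.
Via L — items with X met-by L: none.
Via R — items with X met-by R: H.
Via Z — items with X met-by Z: none.
Union: H.

H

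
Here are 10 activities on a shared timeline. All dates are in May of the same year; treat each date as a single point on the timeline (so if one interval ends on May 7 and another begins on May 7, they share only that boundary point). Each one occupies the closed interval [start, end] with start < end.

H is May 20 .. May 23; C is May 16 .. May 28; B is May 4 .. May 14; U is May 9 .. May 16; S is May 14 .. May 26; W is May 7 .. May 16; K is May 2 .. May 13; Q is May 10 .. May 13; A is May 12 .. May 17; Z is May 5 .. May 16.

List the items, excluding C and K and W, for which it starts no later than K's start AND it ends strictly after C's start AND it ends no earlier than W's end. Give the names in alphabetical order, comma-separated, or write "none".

none

Conditions: its start is no later than K's start (X.start <= May 2) AND its end is strictly after C's start (X.end > May 16) AND its end is no earlier than W's end (X.end >= May 16).
A: start May 12 <= May 2? ✗; end May 17 > May 16? ✓; end May 17 >= May 16? ✓ → no.
B: start May 4 <= May 2? ✗; end May 14 > May 16? ✗; end May 14 >= May 16? ✗ → no.
H: start May 20 <= May 2? ✗; end May 23 > May 16? ✓; end May 23 >= May 16? ✓ → no.
Q: start May 10 <= May 2? ✗; end May 13 > May 16? ✗; end May 13 >= May 16? ✗ → no.
S: start May 14 <= May 2? ✗; end May 26 > May 16? ✓; end May 26 >= May 16? ✓ → no.
U: start May 9 <= May 2? ✗; end May 16 > May 16? ✗; end May 16 >= May 16? ✓ → no.
Z: start May 5 <= May 2? ✗; end May 16 > May 16? ✗; end May 16 >= May 16? ✓ → no.
Result: none.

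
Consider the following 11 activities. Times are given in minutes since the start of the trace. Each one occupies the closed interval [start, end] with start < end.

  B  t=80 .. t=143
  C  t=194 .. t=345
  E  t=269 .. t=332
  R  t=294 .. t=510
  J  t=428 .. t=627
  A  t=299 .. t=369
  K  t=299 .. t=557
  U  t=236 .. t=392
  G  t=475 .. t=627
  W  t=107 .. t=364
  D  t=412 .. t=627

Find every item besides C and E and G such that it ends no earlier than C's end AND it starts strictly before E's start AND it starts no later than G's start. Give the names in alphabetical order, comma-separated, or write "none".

Conditions: its end is no earlier than C's end (X.end >= t=345) AND its start is strictly before E's start (X.start < t=269) AND its start is no later than G's start (X.start <= t=475).
A: end t=369 >= t=345? ✓; start t=299 < t=269? ✗; start t=299 <= t=475? ✓ → no.
B: end t=143 >= t=345? ✗; start t=80 < t=269? ✓; start t=80 <= t=475? ✓ → no.
D: end t=627 >= t=345? ✓; start t=412 < t=269? ✗; start t=412 <= t=475? ✓ → no.
J: end t=627 >= t=345? ✓; start t=428 < t=269? ✗; start t=428 <= t=475? ✓ → no.
K: end t=557 >= t=345? ✓; start t=299 < t=269? ✗; start t=299 <= t=475? ✓ → no.
R: end t=510 >= t=345? ✓; start t=294 < t=269? ✗; start t=294 <= t=475? ✓ → no.
U: end t=392 >= t=345? ✓; start t=236 < t=269? ✓; start t=236 <= t=475? ✓ → yes.
W: end t=364 >= t=345? ✓; start t=107 < t=269? ✓; start t=107 <= t=475? ✓ → yes.
Result: U, W.

U, W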